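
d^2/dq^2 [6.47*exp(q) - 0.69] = 6.47*exp(q)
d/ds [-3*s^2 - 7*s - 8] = -6*s - 7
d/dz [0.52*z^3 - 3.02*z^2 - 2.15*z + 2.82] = 1.56*z^2 - 6.04*z - 2.15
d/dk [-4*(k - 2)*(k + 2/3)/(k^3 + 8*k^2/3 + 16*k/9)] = 12*(9*k^3 - 36*k^2 - 36*k - 16)/(k^2*(27*k^3 + 108*k^2 + 144*k + 64))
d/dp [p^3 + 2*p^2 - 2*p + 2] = 3*p^2 + 4*p - 2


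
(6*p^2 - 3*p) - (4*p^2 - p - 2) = 2*p^2 - 2*p + 2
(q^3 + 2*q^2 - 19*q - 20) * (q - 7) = q^4 - 5*q^3 - 33*q^2 + 113*q + 140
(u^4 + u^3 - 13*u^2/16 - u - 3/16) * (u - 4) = u^5 - 3*u^4 - 77*u^3/16 + 9*u^2/4 + 61*u/16 + 3/4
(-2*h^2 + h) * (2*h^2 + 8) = -4*h^4 + 2*h^3 - 16*h^2 + 8*h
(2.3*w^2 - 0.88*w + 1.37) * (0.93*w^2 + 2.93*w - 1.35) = 2.139*w^4 + 5.9206*w^3 - 4.4093*w^2 + 5.2021*w - 1.8495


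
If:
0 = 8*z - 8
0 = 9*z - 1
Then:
No Solution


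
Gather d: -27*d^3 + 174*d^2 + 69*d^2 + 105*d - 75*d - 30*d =-27*d^3 + 243*d^2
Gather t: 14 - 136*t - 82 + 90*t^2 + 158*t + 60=90*t^2 + 22*t - 8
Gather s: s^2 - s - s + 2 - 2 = s^2 - 2*s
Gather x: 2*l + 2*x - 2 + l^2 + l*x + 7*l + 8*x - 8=l^2 + 9*l + x*(l + 10) - 10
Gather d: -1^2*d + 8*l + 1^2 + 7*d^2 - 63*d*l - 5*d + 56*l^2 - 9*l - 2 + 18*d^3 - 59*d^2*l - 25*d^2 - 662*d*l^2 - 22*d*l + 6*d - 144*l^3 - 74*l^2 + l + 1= 18*d^3 + d^2*(-59*l - 18) + d*(-662*l^2 - 85*l) - 144*l^3 - 18*l^2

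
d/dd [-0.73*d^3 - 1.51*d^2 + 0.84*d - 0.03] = -2.19*d^2 - 3.02*d + 0.84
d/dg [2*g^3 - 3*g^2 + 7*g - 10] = 6*g^2 - 6*g + 7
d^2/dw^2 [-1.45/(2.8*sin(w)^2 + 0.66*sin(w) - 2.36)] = (45.472*sin(w)^4 + 8.0388*sin(w)^3 - 29.24998*sin(w)^2 - 13.81908*sin(w) - 20.42644)/(2.8*sin(w)^2 + 0.66*sin(w) - 2.36)^3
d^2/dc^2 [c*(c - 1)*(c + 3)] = 6*c + 4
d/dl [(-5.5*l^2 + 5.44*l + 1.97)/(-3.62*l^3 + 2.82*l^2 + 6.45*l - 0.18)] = (-19.91*l^4 + 39.3856*l^3 - 29.4216*l^2 - 9.1308*l - 13.6857)/(13.1044*l^6 - 20.4168*l^5 - 38.7456*l^4 + 37.6812*l^3 + 40.5873*l^2 - 2.322*l + 0.0324)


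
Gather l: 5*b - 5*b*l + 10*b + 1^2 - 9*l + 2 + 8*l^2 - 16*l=15*b + 8*l^2 + l*(-5*b - 25) + 3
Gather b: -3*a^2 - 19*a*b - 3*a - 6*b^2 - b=-3*a^2 - 3*a - 6*b^2 + b*(-19*a - 1)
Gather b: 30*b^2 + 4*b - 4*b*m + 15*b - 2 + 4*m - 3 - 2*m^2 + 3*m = 30*b^2 + b*(19 - 4*m) - 2*m^2 + 7*m - 5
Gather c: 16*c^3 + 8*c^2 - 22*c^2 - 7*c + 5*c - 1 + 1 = 16*c^3 - 14*c^2 - 2*c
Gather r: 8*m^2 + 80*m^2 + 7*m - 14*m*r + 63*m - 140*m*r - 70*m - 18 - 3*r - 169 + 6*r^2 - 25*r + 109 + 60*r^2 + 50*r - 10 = 88*m^2 + 66*r^2 + r*(22 - 154*m) - 88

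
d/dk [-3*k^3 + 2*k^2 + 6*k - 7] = -9*k^2 + 4*k + 6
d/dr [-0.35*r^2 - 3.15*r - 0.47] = -0.7*r - 3.15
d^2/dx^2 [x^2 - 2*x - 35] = 2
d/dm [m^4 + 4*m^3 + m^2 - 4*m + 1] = 4*m^3 + 12*m^2 + 2*m - 4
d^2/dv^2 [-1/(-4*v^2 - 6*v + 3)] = 8*(-4*v^2 - 6*v + (4*v + 3)^2 + 3)/(4*v^2 + 6*v - 3)^3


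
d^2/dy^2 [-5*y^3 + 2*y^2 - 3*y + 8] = 4 - 30*y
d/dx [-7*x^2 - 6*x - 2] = -14*x - 6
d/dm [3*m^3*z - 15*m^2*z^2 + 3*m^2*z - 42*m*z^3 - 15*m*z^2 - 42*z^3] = 3*z*(3*m^2 - 10*m*z + 2*m - 14*z^2 - 5*z)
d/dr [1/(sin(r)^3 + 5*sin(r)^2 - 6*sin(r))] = (-3*cos(r) - 10/tan(r) + 6*cos(r)/sin(r)^2)/((sin(r) - 1)^2*(sin(r) + 6)^2)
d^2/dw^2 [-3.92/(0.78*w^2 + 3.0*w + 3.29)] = (4.769856*w^2 + 18.3456*w - 3.92*(1.56*w + 3.0)*(3.12*w + 6.0) + 20.119008)/(0.78*w^2 + 3.0*w + 3.29)^3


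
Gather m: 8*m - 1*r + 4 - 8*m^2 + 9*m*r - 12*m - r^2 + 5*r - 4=-8*m^2 + m*(9*r - 4) - r^2 + 4*r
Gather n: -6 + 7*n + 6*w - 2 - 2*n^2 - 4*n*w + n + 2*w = -2*n^2 + n*(8 - 4*w) + 8*w - 8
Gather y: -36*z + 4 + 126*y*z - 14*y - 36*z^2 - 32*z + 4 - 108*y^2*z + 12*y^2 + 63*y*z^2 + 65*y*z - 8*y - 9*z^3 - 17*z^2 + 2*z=y^2*(12 - 108*z) + y*(63*z^2 + 191*z - 22) - 9*z^3 - 53*z^2 - 66*z + 8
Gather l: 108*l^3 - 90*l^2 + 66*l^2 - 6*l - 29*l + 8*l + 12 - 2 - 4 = 108*l^3 - 24*l^2 - 27*l + 6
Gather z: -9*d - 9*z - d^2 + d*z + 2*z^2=-d^2 - 9*d + 2*z^2 + z*(d - 9)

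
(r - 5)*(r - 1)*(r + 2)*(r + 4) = r^4 - 23*r^2 - 18*r + 40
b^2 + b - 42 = (b - 6)*(b + 7)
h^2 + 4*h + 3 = (h + 1)*(h + 3)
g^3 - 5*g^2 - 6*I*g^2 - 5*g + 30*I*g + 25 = (g - 5)*(g - 5*I)*(g - I)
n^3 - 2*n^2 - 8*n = n*(n - 4)*(n + 2)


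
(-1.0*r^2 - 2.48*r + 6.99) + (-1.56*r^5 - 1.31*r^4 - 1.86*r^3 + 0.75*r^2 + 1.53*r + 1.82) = -1.56*r^5 - 1.31*r^4 - 1.86*r^3 - 0.25*r^2 - 0.95*r + 8.81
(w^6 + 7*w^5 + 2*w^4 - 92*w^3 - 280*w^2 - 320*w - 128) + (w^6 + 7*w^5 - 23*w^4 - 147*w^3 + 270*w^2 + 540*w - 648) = 2*w^6 + 14*w^5 - 21*w^4 - 239*w^3 - 10*w^2 + 220*w - 776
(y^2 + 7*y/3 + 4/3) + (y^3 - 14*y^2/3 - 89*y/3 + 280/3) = y^3 - 11*y^2/3 - 82*y/3 + 284/3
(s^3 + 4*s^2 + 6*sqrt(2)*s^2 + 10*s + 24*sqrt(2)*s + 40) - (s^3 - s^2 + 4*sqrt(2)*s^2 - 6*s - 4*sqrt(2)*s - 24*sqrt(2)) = 2*sqrt(2)*s^2 + 5*s^2 + 16*s + 28*sqrt(2)*s + 24*sqrt(2) + 40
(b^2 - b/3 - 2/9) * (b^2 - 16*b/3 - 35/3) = b^4 - 17*b^3/3 - 91*b^2/9 + 137*b/27 + 70/27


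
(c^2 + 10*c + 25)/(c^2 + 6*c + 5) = (c + 5)/(c + 1)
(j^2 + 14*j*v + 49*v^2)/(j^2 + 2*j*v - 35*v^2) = (-j - 7*v)/(-j + 5*v)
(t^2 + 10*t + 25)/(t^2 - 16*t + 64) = (t^2 + 10*t + 25)/(t^2 - 16*t + 64)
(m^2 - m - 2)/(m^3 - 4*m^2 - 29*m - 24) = (m - 2)/(m^2 - 5*m - 24)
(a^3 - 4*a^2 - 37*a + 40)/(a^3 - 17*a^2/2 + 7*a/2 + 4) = 2*(a + 5)/(2*a + 1)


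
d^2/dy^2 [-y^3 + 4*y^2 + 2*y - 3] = 8 - 6*y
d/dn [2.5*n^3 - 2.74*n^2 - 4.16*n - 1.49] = 7.5*n^2 - 5.48*n - 4.16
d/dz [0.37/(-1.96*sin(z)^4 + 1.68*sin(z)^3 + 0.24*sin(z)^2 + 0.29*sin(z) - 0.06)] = (2.9008*sin(z)^3 - 1.8648*sin(z)^2 - 0.1776*sin(z) - 0.1073)*cos(z)/(-1.96*sin(z)^4 + 1.68*sin(z)^3 + 0.24*sin(z)^2 + 0.29*sin(z) - 0.06)^2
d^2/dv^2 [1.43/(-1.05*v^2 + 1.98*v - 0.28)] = (3.15315*v^2 - 5.94594*v - 1.43*(2.1*v - 1.98)*(4.2*v - 3.96) + 0.84084)/(1.05*v^2 - 1.98*v + 0.28)^3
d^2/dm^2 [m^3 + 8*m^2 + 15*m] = 6*m + 16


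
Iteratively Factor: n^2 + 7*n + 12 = (n + 3)*(n + 4)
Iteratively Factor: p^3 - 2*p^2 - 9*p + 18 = (p + 3)*(p^2 - 5*p + 6) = (p - 2)*(p + 3)*(p - 3)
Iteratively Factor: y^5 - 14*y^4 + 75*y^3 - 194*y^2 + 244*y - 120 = (y - 5)*(y^4 - 9*y^3 + 30*y^2 - 44*y + 24) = (y - 5)*(y - 3)*(y^3 - 6*y^2 + 12*y - 8) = (y - 5)*(y - 3)*(y - 2)*(y^2 - 4*y + 4) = (y - 5)*(y - 3)*(y - 2)^2*(y - 2)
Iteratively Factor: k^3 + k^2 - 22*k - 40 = (k - 5)*(k^2 + 6*k + 8) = (k - 5)*(k + 4)*(k + 2)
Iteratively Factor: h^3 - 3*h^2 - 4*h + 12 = (h - 2)*(h^2 - h - 6) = (h - 2)*(h + 2)*(h - 3)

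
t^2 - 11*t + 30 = (t - 6)*(t - 5)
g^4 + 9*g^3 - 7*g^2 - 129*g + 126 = (g - 3)*(g - 1)*(g + 6)*(g + 7)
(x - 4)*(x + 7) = x^2 + 3*x - 28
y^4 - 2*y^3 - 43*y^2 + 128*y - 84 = (y - 6)*(y - 2)*(y - 1)*(y + 7)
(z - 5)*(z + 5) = z^2 - 25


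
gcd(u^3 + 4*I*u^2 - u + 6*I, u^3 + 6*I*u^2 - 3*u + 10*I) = u^2 + I*u + 2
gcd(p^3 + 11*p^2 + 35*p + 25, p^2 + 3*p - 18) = 1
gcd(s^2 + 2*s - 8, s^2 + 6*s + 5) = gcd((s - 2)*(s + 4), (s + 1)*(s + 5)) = 1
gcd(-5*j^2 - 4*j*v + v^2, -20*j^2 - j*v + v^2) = -5*j + v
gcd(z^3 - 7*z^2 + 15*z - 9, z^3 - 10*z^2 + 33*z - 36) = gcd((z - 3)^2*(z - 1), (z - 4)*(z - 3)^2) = z^2 - 6*z + 9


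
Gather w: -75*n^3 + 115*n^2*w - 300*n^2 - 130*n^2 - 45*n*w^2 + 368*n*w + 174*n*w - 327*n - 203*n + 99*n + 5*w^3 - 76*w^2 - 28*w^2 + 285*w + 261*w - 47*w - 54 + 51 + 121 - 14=-75*n^3 - 430*n^2 - 431*n + 5*w^3 + w^2*(-45*n - 104) + w*(115*n^2 + 542*n + 499) + 104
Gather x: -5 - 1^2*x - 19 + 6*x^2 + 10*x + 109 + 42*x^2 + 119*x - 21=48*x^2 + 128*x + 64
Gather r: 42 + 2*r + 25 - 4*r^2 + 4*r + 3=-4*r^2 + 6*r + 70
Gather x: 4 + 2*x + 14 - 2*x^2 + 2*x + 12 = -2*x^2 + 4*x + 30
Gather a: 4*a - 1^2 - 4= 4*a - 5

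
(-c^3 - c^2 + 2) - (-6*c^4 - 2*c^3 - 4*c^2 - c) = 6*c^4 + c^3 + 3*c^2 + c + 2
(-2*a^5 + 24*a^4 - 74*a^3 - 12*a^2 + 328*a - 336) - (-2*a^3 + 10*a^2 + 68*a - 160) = -2*a^5 + 24*a^4 - 72*a^3 - 22*a^2 + 260*a - 176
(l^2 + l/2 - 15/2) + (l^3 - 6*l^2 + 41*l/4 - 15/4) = l^3 - 5*l^2 + 43*l/4 - 45/4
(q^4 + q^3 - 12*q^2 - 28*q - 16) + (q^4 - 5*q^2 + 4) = 2*q^4 + q^3 - 17*q^2 - 28*q - 12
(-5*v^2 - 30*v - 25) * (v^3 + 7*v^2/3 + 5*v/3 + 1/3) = -5*v^5 - 125*v^4/3 - 310*v^3/3 - 110*v^2 - 155*v/3 - 25/3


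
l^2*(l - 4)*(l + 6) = l^4 + 2*l^3 - 24*l^2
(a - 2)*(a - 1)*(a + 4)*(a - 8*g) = a^4 - 8*a^3*g + a^3 - 8*a^2*g - 10*a^2 + 80*a*g + 8*a - 64*g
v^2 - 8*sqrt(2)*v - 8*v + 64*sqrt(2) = (v - 8)*(v - 8*sqrt(2))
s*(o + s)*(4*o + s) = 4*o^2*s + 5*o*s^2 + s^3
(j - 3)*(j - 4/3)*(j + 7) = j^3 + 8*j^2/3 - 79*j/3 + 28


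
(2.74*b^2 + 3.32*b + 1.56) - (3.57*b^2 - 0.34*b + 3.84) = -0.83*b^2 + 3.66*b - 2.28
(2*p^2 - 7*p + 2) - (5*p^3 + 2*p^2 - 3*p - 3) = -5*p^3 - 4*p + 5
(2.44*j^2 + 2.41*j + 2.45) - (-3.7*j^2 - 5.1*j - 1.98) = 6.14*j^2 + 7.51*j + 4.43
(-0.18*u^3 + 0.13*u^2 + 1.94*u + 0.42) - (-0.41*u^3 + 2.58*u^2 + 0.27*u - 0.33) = 0.23*u^3 - 2.45*u^2 + 1.67*u + 0.75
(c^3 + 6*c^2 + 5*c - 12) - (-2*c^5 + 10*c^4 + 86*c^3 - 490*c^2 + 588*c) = 2*c^5 - 10*c^4 - 85*c^3 + 496*c^2 - 583*c - 12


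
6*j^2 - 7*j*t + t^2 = (-6*j + t)*(-j + t)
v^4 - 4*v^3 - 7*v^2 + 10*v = v*(v - 5)*(v - 1)*(v + 2)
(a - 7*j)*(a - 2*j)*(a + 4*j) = a^3 - 5*a^2*j - 22*a*j^2 + 56*j^3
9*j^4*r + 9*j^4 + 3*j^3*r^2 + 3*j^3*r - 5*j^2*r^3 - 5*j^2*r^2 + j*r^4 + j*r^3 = (-3*j + r)^2*(j + r)*(j*r + j)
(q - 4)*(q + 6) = q^2 + 2*q - 24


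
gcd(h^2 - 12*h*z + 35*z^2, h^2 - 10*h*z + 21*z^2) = -h + 7*z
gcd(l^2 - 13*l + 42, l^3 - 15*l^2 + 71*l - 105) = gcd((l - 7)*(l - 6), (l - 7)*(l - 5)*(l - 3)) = l - 7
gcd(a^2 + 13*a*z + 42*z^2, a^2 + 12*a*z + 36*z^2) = a + 6*z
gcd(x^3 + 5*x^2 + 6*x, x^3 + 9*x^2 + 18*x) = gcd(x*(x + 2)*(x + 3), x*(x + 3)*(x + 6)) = x^2 + 3*x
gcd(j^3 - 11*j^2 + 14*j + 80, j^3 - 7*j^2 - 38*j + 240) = j^2 - 13*j + 40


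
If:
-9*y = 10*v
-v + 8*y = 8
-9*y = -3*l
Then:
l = 240/89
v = -72/89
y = 80/89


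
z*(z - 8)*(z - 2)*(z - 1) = z^4 - 11*z^3 + 26*z^2 - 16*z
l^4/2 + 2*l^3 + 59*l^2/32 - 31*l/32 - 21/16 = (l/2 + 1)*(l - 3/4)*(l + 1)*(l + 7/4)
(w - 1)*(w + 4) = w^2 + 3*w - 4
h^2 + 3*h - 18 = (h - 3)*(h + 6)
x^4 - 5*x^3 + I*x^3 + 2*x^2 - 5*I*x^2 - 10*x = x*(x - 5)*(x - I)*(x + 2*I)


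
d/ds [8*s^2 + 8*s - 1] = 16*s + 8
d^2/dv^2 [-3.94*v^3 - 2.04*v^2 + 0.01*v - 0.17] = -23.64*v - 4.08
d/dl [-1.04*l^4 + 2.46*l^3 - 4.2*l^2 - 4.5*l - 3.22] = -4.16*l^3 + 7.38*l^2 - 8.4*l - 4.5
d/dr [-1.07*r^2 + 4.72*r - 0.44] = 4.72 - 2.14*r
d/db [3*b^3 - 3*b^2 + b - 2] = 9*b^2 - 6*b + 1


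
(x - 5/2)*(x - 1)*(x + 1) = x^3 - 5*x^2/2 - x + 5/2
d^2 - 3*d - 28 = (d - 7)*(d + 4)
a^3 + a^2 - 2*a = a*(a - 1)*(a + 2)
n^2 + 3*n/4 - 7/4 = (n - 1)*(n + 7/4)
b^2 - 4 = (b - 2)*(b + 2)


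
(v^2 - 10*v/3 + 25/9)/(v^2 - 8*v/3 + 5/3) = (v - 5/3)/(v - 1)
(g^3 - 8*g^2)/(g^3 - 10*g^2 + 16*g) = g/(g - 2)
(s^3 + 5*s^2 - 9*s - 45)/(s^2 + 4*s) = (s^3 + 5*s^2 - 9*s - 45)/(s*(s + 4))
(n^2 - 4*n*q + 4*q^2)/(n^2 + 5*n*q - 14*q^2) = (n - 2*q)/(n + 7*q)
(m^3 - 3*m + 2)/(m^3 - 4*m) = (m^2 - 2*m + 1)/(m*(m - 2))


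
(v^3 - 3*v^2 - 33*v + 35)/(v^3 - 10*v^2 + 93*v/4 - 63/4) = 4*(v^2 + 4*v - 5)/(4*v^2 - 12*v + 9)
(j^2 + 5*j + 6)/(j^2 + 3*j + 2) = (j + 3)/(j + 1)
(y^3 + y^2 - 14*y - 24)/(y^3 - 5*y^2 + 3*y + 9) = (y^3 + y^2 - 14*y - 24)/(y^3 - 5*y^2 + 3*y + 9)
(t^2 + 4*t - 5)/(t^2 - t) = (t + 5)/t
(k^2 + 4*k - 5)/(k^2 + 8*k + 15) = (k - 1)/(k + 3)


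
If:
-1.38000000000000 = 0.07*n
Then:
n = -19.71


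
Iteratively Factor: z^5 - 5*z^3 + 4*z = (z - 2)*(z^4 + 2*z^3 - z^2 - 2*z) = (z - 2)*(z + 1)*(z^3 + z^2 - 2*z) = (z - 2)*(z + 1)*(z + 2)*(z^2 - z) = (z - 2)*(z - 1)*(z + 1)*(z + 2)*(z)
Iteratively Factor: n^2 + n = (n + 1)*(n)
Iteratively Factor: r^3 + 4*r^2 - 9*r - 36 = (r - 3)*(r^2 + 7*r + 12) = (r - 3)*(r + 3)*(r + 4)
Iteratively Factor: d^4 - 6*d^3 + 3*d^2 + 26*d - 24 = (d - 4)*(d^3 - 2*d^2 - 5*d + 6) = (d - 4)*(d - 1)*(d^2 - d - 6) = (d - 4)*(d - 3)*(d - 1)*(d + 2)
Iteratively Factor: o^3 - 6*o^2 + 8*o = (o - 4)*(o^2 - 2*o) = o*(o - 4)*(o - 2)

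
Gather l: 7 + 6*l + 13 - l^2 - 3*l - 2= -l^2 + 3*l + 18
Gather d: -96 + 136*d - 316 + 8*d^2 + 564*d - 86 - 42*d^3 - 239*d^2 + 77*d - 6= -42*d^3 - 231*d^2 + 777*d - 504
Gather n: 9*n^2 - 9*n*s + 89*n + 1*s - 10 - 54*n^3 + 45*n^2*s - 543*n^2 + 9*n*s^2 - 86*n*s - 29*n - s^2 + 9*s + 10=-54*n^3 + n^2*(45*s - 534) + n*(9*s^2 - 95*s + 60) - s^2 + 10*s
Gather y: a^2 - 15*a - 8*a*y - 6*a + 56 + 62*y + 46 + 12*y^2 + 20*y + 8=a^2 - 21*a + 12*y^2 + y*(82 - 8*a) + 110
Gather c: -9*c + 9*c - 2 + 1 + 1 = 0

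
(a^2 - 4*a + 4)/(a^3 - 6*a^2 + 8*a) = (a - 2)/(a*(a - 4))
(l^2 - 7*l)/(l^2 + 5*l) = (l - 7)/(l + 5)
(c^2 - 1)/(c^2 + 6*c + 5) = (c - 1)/(c + 5)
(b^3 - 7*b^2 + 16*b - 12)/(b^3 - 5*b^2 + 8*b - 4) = (b - 3)/(b - 1)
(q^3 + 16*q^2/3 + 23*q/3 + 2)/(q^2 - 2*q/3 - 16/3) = (3*q^2 + 10*q + 3)/(3*q - 8)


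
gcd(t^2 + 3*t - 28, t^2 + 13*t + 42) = t + 7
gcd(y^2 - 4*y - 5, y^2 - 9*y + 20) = y - 5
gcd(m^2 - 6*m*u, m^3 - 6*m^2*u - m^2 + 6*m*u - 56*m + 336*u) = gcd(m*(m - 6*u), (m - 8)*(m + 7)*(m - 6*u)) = -m + 6*u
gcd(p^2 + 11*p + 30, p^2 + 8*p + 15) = p + 5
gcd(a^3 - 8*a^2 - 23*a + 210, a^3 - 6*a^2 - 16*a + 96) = a - 6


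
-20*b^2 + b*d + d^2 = (-4*b + d)*(5*b + d)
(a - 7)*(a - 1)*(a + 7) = a^3 - a^2 - 49*a + 49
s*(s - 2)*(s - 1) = s^3 - 3*s^2 + 2*s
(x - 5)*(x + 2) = x^2 - 3*x - 10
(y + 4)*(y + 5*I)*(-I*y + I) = -I*y^3 + 5*y^2 - 3*I*y^2 + 15*y + 4*I*y - 20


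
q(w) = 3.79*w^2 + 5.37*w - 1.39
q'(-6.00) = -40.11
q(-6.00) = 102.83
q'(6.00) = 50.85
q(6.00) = 167.27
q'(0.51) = 9.24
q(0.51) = 2.33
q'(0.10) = 6.13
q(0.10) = -0.82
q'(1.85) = 19.39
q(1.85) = 21.52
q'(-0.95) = -1.83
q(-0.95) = -3.07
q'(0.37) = 8.17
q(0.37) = 1.12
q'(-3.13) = -18.36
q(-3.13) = 18.93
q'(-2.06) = -10.24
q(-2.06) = 3.63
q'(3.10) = 28.87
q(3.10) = 51.68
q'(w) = 7.58*w + 5.37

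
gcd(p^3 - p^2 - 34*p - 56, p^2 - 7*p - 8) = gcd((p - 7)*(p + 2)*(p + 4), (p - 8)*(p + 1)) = 1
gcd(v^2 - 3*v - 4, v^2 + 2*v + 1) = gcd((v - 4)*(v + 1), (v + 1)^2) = v + 1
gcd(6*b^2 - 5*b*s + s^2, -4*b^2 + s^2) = -2*b + s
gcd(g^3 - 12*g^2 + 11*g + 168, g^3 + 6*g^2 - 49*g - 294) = g - 7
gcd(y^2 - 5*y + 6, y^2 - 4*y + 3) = y - 3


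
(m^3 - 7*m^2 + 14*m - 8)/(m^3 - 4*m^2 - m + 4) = (m - 2)/(m + 1)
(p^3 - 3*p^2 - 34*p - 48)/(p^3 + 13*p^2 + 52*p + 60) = (p^2 - 5*p - 24)/(p^2 + 11*p + 30)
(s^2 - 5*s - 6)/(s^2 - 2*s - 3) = (s - 6)/(s - 3)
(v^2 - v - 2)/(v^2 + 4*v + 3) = (v - 2)/(v + 3)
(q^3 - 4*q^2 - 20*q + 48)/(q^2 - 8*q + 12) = q + 4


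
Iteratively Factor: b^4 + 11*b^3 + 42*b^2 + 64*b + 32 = (b + 2)*(b^3 + 9*b^2 + 24*b + 16) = (b + 2)*(b + 4)*(b^2 + 5*b + 4) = (b + 1)*(b + 2)*(b + 4)*(b + 4)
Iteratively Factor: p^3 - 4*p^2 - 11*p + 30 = (p - 5)*(p^2 + p - 6) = (p - 5)*(p + 3)*(p - 2)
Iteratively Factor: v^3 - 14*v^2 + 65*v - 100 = (v - 4)*(v^2 - 10*v + 25) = (v - 5)*(v - 4)*(v - 5)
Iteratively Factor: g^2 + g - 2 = (g - 1)*(g + 2)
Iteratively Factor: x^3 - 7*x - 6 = (x + 2)*(x^2 - 2*x - 3) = (x + 1)*(x + 2)*(x - 3)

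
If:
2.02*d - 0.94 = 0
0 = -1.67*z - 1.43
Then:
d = 0.47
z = -0.86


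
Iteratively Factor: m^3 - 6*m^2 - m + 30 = (m - 5)*(m^2 - m - 6) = (m - 5)*(m - 3)*(m + 2)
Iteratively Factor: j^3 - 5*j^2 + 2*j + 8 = (j - 4)*(j^2 - j - 2) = (j - 4)*(j - 2)*(j + 1)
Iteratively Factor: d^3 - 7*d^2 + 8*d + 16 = (d - 4)*(d^2 - 3*d - 4) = (d - 4)*(d + 1)*(d - 4)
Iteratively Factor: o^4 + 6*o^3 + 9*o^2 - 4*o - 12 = (o + 2)*(o^3 + 4*o^2 + o - 6) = (o + 2)*(o + 3)*(o^2 + o - 2) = (o + 2)^2*(o + 3)*(o - 1)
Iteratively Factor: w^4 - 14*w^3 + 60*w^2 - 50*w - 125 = (w - 5)*(w^3 - 9*w^2 + 15*w + 25) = (w - 5)*(w + 1)*(w^2 - 10*w + 25) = (w - 5)^2*(w + 1)*(w - 5)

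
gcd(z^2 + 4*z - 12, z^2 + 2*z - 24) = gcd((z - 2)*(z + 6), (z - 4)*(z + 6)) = z + 6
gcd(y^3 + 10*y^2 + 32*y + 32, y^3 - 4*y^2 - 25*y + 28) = y + 4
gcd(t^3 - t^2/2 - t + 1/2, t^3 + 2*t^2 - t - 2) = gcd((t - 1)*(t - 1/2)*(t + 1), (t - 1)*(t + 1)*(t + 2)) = t^2 - 1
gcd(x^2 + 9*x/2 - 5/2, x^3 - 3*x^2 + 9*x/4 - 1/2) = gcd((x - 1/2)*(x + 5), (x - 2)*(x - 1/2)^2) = x - 1/2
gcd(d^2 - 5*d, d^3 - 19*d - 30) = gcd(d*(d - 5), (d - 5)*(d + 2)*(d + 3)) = d - 5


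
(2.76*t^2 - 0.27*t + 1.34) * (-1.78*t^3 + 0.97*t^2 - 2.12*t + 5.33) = -4.9128*t^5 + 3.1578*t^4 - 8.4983*t^3 + 16.583*t^2 - 4.2799*t + 7.1422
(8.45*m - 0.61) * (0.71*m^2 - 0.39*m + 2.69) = 5.9995*m^3 - 3.7286*m^2 + 22.9684*m - 1.6409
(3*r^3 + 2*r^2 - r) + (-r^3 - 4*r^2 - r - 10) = 2*r^3 - 2*r^2 - 2*r - 10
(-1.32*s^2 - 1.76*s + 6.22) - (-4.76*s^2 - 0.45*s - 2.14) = 3.44*s^2 - 1.31*s + 8.36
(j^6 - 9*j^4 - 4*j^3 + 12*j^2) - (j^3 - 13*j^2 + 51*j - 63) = j^6 - 9*j^4 - 5*j^3 + 25*j^2 - 51*j + 63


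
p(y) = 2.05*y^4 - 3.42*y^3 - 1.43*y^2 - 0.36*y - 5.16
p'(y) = 8.2*y^3 - 10.26*y^2 - 2.86*y - 0.36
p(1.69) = -9.64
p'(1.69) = 5.08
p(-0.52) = -4.73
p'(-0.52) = -2.80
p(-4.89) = 1534.47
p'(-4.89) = -1190.54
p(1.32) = -9.77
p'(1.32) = -3.15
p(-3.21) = 312.04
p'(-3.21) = -368.12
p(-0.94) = -1.64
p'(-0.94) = -13.55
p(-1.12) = 1.48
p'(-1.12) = -21.55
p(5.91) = 1737.73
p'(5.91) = 1317.06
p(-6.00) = 3341.04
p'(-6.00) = -2123.76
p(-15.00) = 115002.24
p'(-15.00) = -29940.96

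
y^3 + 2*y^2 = y^2*(y + 2)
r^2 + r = r*(r + 1)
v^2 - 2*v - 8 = (v - 4)*(v + 2)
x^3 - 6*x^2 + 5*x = x*(x - 5)*(x - 1)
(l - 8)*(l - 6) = l^2 - 14*l + 48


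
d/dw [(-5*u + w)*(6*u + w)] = u + 2*w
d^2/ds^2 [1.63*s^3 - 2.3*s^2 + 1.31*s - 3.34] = 9.78*s - 4.6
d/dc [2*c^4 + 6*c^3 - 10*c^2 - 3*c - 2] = 8*c^3 + 18*c^2 - 20*c - 3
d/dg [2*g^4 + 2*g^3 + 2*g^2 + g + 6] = 8*g^3 + 6*g^2 + 4*g + 1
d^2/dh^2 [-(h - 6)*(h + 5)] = -2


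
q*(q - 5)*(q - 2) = q^3 - 7*q^2 + 10*q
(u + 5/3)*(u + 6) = u^2 + 23*u/3 + 10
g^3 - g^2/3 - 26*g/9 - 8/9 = (g - 2)*(g + 1/3)*(g + 4/3)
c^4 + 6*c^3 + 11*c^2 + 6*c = c*(c + 1)*(c + 2)*(c + 3)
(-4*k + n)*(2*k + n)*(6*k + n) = -48*k^3 - 20*k^2*n + 4*k*n^2 + n^3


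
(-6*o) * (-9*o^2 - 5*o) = 54*o^3 + 30*o^2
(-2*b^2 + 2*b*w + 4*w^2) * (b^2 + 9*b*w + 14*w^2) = -2*b^4 - 16*b^3*w - 6*b^2*w^2 + 64*b*w^3 + 56*w^4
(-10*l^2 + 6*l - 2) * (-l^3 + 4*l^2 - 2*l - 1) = 10*l^5 - 46*l^4 + 46*l^3 - 10*l^2 - 2*l + 2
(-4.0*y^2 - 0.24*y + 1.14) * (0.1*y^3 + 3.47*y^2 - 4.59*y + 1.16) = -0.4*y^5 - 13.904*y^4 + 17.6412*y^3 + 0.4174*y^2 - 5.511*y + 1.3224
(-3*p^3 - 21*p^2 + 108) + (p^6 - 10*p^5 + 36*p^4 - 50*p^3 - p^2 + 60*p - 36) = p^6 - 10*p^5 + 36*p^4 - 53*p^3 - 22*p^2 + 60*p + 72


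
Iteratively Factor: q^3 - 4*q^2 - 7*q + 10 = (q + 2)*(q^2 - 6*q + 5) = (q - 1)*(q + 2)*(q - 5)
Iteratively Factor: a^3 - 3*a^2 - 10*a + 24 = (a - 2)*(a^2 - a - 12) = (a - 4)*(a - 2)*(a + 3)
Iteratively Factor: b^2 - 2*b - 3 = (b - 3)*(b + 1)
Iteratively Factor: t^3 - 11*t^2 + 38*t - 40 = (t - 4)*(t^2 - 7*t + 10) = (t - 4)*(t - 2)*(t - 5)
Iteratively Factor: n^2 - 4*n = (n - 4)*(n)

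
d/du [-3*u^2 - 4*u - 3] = -6*u - 4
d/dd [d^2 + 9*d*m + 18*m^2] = 2*d + 9*m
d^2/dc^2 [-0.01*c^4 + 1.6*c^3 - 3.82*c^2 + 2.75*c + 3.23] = -0.12*c^2 + 9.6*c - 7.64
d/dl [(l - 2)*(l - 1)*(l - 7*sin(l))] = -(l - 2)*(l - 1)*(7*cos(l) - 1) + (l - 2)*(l - 7*sin(l)) + (l - 1)*(l - 7*sin(l))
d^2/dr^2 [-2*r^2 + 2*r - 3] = -4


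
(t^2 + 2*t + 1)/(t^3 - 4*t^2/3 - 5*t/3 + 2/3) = 3*(t + 1)/(3*t^2 - 7*t + 2)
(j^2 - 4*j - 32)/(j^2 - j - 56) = (j + 4)/(j + 7)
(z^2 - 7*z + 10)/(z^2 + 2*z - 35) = (z - 2)/(z + 7)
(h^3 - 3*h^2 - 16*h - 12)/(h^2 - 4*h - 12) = h + 1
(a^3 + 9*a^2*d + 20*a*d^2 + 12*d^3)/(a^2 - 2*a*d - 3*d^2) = (a^2 + 8*a*d + 12*d^2)/(a - 3*d)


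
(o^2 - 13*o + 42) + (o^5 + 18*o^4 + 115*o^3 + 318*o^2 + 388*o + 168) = o^5 + 18*o^4 + 115*o^3 + 319*o^2 + 375*o + 210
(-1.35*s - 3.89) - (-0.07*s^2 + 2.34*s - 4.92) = 0.07*s^2 - 3.69*s + 1.03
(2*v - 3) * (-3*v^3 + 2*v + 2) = -6*v^4 + 9*v^3 + 4*v^2 - 2*v - 6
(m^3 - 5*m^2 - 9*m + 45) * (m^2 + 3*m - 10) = m^5 - 2*m^4 - 34*m^3 + 68*m^2 + 225*m - 450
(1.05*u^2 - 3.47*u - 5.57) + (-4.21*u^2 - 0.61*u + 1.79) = -3.16*u^2 - 4.08*u - 3.78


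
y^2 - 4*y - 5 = (y - 5)*(y + 1)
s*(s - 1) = s^2 - s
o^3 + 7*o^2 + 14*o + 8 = (o + 1)*(o + 2)*(o + 4)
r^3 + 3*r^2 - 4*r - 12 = (r - 2)*(r + 2)*(r + 3)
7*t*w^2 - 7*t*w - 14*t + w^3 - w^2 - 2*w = (7*t + w)*(w - 2)*(w + 1)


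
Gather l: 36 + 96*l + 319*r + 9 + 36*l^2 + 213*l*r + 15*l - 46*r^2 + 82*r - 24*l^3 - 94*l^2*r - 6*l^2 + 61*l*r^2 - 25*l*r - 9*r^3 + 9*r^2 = -24*l^3 + l^2*(30 - 94*r) + l*(61*r^2 + 188*r + 111) - 9*r^3 - 37*r^2 + 401*r + 45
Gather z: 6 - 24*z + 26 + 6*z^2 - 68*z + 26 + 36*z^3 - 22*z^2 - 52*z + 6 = 36*z^3 - 16*z^2 - 144*z + 64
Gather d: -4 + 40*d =40*d - 4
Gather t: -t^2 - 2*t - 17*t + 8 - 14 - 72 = -t^2 - 19*t - 78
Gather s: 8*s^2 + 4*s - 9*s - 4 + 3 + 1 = 8*s^2 - 5*s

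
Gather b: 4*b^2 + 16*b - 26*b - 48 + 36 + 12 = 4*b^2 - 10*b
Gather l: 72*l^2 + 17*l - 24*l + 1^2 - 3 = 72*l^2 - 7*l - 2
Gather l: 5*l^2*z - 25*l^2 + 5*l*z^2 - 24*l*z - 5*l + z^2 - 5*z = l^2*(5*z - 25) + l*(5*z^2 - 24*z - 5) + z^2 - 5*z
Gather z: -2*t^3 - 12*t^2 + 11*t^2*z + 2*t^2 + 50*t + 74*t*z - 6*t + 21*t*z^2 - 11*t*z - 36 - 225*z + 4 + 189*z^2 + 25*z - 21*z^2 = -2*t^3 - 10*t^2 + 44*t + z^2*(21*t + 168) + z*(11*t^2 + 63*t - 200) - 32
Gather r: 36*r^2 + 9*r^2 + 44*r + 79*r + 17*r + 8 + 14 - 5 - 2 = 45*r^2 + 140*r + 15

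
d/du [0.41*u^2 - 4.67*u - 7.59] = 0.82*u - 4.67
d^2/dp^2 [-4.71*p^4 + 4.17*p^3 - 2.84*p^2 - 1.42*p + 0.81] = -56.52*p^2 + 25.02*p - 5.68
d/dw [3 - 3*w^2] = -6*w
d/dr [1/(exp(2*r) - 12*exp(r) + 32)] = 2*(6 - exp(r))*exp(r)/(exp(2*r) - 12*exp(r) + 32)^2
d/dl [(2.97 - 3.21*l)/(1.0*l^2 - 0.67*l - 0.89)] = (3.21*l^2 - 5.94*l + 4.8468)/(1.0*l^4 - 1.34*l^3 - 1.3311*l^2 + 1.1926*l + 0.7921)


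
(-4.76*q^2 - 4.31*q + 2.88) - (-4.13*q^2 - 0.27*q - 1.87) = -0.63*q^2 - 4.04*q + 4.75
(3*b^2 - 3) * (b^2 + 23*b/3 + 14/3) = 3*b^4 + 23*b^3 + 11*b^2 - 23*b - 14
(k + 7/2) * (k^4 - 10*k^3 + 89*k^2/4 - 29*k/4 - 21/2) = k^5 - 13*k^4/2 - 51*k^3/4 + 565*k^2/8 - 287*k/8 - 147/4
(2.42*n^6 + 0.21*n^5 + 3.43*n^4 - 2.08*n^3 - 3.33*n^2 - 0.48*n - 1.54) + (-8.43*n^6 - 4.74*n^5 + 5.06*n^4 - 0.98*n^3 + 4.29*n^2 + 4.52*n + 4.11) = -6.01*n^6 - 4.53*n^5 + 8.49*n^4 - 3.06*n^3 + 0.96*n^2 + 4.04*n + 2.57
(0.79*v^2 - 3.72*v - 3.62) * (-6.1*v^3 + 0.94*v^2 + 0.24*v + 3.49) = -4.819*v^5 + 23.4346*v^4 + 18.7748*v^3 - 1.5385*v^2 - 13.8516*v - 12.6338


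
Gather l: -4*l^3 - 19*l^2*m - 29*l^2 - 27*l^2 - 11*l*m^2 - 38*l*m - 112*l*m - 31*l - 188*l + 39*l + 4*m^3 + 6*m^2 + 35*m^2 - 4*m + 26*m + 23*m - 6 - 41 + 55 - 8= -4*l^3 + l^2*(-19*m - 56) + l*(-11*m^2 - 150*m - 180) + 4*m^3 + 41*m^2 + 45*m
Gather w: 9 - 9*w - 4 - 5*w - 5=-14*w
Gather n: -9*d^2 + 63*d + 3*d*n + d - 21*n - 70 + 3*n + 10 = -9*d^2 + 64*d + n*(3*d - 18) - 60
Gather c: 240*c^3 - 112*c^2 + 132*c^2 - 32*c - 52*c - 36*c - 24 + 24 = 240*c^3 + 20*c^2 - 120*c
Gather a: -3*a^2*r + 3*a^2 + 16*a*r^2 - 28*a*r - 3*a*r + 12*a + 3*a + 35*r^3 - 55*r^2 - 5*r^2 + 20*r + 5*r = a^2*(3 - 3*r) + a*(16*r^2 - 31*r + 15) + 35*r^3 - 60*r^2 + 25*r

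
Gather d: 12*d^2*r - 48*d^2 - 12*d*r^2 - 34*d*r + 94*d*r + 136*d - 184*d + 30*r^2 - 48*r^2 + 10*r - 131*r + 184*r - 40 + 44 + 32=d^2*(12*r - 48) + d*(-12*r^2 + 60*r - 48) - 18*r^2 + 63*r + 36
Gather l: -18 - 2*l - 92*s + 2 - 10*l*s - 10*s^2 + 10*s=l*(-10*s - 2) - 10*s^2 - 82*s - 16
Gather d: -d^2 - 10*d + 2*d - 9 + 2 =-d^2 - 8*d - 7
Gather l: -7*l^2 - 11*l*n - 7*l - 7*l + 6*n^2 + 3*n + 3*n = -7*l^2 + l*(-11*n - 14) + 6*n^2 + 6*n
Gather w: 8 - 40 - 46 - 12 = -90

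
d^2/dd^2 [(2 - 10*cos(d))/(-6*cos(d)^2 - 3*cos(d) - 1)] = 2*(-405*(1 - cos(2*d))^2*cos(d) + 117*(1 - cos(2*d))^2/2 + 479*cos(d)/2 + 126*cos(2*d) - 423*cos(3*d)/2 + 90*cos(5*d) - 144)/(3*cos(d) + 3*cos(2*d) + 4)^3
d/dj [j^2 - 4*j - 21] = 2*j - 4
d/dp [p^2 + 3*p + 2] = 2*p + 3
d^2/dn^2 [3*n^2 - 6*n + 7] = 6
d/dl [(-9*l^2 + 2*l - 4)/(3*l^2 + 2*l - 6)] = 4*(-6*l^2 + 33*l - 1)/(9*l^4 + 12*l^3 - 32*l^2 - 24*l + 36)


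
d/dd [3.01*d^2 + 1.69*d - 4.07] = 6.02*d + 1.69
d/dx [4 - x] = -1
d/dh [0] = 0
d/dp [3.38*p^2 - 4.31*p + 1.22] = 6.76*p - 4.31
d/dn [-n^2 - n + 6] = -2*n - 1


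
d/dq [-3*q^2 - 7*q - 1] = -6*q - 7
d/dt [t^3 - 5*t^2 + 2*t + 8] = 3*t^2 - 10*t + 2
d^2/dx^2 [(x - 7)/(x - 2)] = -10/(x - 2)^3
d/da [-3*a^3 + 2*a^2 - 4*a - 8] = -9*a^2 + 4*a - 4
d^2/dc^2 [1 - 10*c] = 0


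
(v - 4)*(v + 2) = v^2 - 2*v - 8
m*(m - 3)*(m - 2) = m^3 - 5*m^2 + 6*m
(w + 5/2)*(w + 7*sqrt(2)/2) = w^2 + 5*w/2 + 7*sqrt(2)*w/2 + 35*sqrt(2)/4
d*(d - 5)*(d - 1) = d^3 - 6*d^2 + 5*d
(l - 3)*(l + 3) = l^2 - 9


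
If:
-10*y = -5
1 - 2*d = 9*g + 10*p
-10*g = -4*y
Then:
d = -5*p - 2/5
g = 1/5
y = 1/2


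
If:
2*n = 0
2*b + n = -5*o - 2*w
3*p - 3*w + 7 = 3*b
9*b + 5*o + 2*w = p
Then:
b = w/6 - 7/18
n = 0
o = 7/45 - 7*w/15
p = 7*w/6 - 49/18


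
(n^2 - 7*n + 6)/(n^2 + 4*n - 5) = (n - 6)/(n + 5)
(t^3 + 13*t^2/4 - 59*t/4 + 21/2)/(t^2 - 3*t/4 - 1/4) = (4*t^2 + 17*t - 42)/(4*t + 1)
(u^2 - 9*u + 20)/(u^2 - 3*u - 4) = (u - 5)/(u + 1)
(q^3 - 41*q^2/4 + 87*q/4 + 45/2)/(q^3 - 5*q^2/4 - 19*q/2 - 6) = (q^2 - 11*q + 30)/(q^2 - 2*q - 8)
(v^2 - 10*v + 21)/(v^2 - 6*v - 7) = (v - 3)/(v + 1)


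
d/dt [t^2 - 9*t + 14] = 2*t - 9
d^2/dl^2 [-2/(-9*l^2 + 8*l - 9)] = 4*(-81*l^2 + 72*l + 4*(9*l - 4)^2 - 81)/(9*l^2 - 8*l + 9)^3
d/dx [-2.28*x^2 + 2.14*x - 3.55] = 2.14 - 4.56*x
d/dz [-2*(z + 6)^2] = -4*z - 24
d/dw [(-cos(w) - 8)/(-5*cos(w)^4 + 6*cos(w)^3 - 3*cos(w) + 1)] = (15*(1 - cos(2*w))^2/4 + 111*cos(w) - 57*cos(2*w) + 37*cos(3*w) - 47)*sin(w)/(5*cos(w)^4 - 6*cos(w)^3 + 3*cos(w) - 1)^2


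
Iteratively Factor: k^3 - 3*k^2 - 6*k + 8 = (k + 2)*(k^2 - 5*k + 4) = (k - 4)*(k + 2)*(k - 1)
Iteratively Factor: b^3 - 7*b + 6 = (b - 2)*(b^2 + 2*b - 3) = (b - 2)*(b - 1)*(b + 3)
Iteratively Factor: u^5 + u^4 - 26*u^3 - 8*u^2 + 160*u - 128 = (u - 4)*(u^4 + 5*u^3 - 6*u^2 - 32*u + 32) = (u - 4)*(u + 4)*(u^3 + u^2 - 10*u + 8) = (u - 4)*(u - 2)*(u + 4)*(u^2 + 3*u - 4) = (u - 4)*(u - 2)*(u - 1)*(u + 4)*(u + 4)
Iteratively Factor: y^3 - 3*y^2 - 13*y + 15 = (y - 1)*(y^2 - 2*y - 15) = (y - 1)*(y + 3)*(y - 5)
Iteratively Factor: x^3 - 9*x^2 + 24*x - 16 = (x - 4)*(x^2 - 5*x + 4) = (x - 4)^2*(x - 1)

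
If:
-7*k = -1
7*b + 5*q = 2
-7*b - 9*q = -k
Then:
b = 121/196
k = 1/7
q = -13/28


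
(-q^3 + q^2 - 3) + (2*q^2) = -q^3 + 3*q^2 - 3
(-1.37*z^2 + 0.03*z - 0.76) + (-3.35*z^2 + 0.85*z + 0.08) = -4.72*z^2 + 0.88*z - 0.68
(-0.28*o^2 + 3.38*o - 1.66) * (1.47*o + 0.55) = -0.4116*o^3 + 4.8146*o^2 - 0.5812*o - 0.913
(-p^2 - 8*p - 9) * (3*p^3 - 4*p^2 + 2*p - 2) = -3*p^5 - 20*p^4 + 3*p^3 + 22*p^2 - 2*p + 18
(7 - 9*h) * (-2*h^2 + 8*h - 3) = 18*h^3 - 86*h^2 + 83*h - 21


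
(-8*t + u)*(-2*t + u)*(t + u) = 16*t^3 + 6*t^2*u - 9*t*u^2 + u^3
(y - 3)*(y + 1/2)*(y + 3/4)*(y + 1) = y^4 - 3*y^3/4 - 41*y^2/8 - 9*y/2 - 9/8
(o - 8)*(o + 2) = o^2 - 6*o - 16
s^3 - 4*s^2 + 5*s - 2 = (s - 2)*(s - 1)^2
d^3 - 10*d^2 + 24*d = d*(d - 6)*(d - 4)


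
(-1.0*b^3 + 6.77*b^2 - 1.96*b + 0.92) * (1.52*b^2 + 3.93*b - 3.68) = -1.52*b^5 + 6.3604*b^4 + 27.3069*b^3 - 31.218*b^2 + 10.8284*b - 3.3856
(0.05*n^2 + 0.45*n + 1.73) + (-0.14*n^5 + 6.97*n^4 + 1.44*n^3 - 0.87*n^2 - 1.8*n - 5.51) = -0.14*n^5 + 6.97*n^4 + 1.44*n^3 - 0.82*n^2 - 1.35*n - 3.78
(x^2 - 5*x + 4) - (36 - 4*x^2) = 5*x^2 - 5*x - 32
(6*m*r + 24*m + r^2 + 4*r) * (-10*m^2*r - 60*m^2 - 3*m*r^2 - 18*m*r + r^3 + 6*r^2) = -60*m^3*r^2 - 600*m^3*r - 1440*m^3 - 28*m^2*r^3 - 280*m^2*r^2 - 672*m^2*r + 3*m*r^4 + 30*m*r^3 + 72*m*r^2 + r^5 + 10*r^4 + 24*r^3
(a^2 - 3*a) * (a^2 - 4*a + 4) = a^4 - 7*a^3 + 16*a^2 - 12*a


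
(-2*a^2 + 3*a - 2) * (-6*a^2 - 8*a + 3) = 12*a^4 - 2*a^3 - 18*a^2 + 25*a - 6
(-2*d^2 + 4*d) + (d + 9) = -2*d^2 + 5*d + 9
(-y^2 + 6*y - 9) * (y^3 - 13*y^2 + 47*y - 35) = -y^5 + 19*y^4 - 134*y^3 + 434*y^2 - 633*y + 315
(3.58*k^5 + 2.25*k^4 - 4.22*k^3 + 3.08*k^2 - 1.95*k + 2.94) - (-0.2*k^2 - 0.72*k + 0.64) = 3.58*k^5 + 2.25*k^4 - 4.22*k^3 + 3.28*k^2 - 1.23*k + 2.3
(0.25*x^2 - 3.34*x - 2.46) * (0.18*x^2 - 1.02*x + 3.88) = 0.045*x^4 - 0.8562*x^3 + 3.934*x^2 - 10.45*x - 9.5448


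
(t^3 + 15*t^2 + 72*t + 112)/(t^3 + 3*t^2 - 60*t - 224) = (t + 4)/(t - 8)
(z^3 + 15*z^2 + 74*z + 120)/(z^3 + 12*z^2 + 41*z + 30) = (z + 4)/(z + 1)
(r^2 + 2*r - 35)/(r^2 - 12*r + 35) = (r + 7)/(r - 7)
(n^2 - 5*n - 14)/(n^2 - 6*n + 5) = (n^2 - 5*n - 14)/(n^2 - 6*n + 5)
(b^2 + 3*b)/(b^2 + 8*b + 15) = b/(b + 5)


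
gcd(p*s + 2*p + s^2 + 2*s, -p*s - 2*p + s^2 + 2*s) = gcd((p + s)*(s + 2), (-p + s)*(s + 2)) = s + 2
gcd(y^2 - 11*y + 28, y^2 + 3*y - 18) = 1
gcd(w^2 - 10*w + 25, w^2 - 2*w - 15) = w - 5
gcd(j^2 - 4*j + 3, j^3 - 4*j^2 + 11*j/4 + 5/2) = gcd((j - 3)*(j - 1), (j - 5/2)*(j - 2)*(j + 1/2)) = 1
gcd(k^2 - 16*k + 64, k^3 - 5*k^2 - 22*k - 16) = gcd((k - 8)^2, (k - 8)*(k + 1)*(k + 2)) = k - 8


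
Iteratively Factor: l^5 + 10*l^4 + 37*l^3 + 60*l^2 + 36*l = (l + 3)*(l^4 + 7*l^3 + 16*l^2 + 12*l) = (l + 2)*(l + 3)*(l^3 + 5*l^2 + 6*l) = (l + 2)*(l + 3)^2*(l^2 + 2*l) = l*(l + 2)*(l + 3)^2*(l + 2)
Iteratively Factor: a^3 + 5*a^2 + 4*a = (a)*(a^2 + 5*a + 4) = a*(a + 4)*(a + 1)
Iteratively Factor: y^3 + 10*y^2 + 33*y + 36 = (y + 3)*(y^2 + 7*y + 12) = (y + 3)^2*(y + 4)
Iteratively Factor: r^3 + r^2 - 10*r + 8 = (r - 1)*(r^2 + 2*r - 8) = (r - 1)*(r + 4)*(r - 2)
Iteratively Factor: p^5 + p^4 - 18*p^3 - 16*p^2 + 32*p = (p + 2)*(p^4 - p^3 - 16*p^2 + 16*p) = (p - 1)*(p + 2)*(p^3 - 16*p) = (p - 1)*(p + 2)*(p + 4)*(p^2 - 4*p) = p*(p - 1)*(p + 2)*(p + 4)*(p - 4)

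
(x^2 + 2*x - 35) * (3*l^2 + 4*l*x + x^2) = 3*l^2*x^2 + 6*l^2*x - 105*l^2 + 4*l*x^3 + 8*l*x^2 - 140*l*x + x^4 + 2*x^3 - 35*x^2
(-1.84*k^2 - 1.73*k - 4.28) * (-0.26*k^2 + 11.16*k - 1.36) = 0.4784*k^4 - 20.0846*k^3 - 15.6916*k^2 - 45.412*k + 5.8208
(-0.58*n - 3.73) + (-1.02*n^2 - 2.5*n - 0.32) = -1.02*n^2 - 3.08*n - 4.05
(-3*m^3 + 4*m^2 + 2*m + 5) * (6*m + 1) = -18*m^4 + 21*m^3 + 16*m^2 + 32*m + 5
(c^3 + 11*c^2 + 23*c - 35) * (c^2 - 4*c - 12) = c^5 + 7*c^4 - 33*c^3 - 259*c^2 - 136*c + 420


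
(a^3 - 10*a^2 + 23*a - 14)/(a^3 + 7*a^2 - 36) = (a^2 - 8*a + 7)/(a^2 + 9*a + 18)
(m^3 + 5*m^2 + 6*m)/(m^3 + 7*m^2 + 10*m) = (m + 3)/(m + 5)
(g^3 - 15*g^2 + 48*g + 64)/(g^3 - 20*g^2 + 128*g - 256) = (g + 1)/(g - 4)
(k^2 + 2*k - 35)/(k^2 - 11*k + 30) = (k + 7)/(k - 6)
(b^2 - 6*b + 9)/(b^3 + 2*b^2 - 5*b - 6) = (b^2 - 6*b + 9)/(b^3 + 2*b^2 - 5*b - 6)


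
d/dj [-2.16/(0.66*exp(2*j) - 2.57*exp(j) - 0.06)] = (2.8512*exp(j) - 5.5512)*exp(j)/(-0.66*exp(2*j) + 2.57*exp(j) + 0.06)^2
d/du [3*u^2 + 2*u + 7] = 6*u + 2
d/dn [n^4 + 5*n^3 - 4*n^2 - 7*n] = 4*n^3 + 15*n^2 - 8*n - 7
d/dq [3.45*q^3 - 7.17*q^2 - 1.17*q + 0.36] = 10.35*q^2 - 14.34*q - 1.17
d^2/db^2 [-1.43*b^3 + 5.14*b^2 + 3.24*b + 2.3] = 10.28 - 8.58*b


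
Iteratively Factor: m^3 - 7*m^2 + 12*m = (m - 3)*(m^2 - 4*m) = m*(m - 3)*(m - 4)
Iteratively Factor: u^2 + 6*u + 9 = (u + 3)*(u + 3)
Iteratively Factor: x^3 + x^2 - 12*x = (x + 4)*(x^2 - 3*x) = (x - 3)*(x + 4)*(x)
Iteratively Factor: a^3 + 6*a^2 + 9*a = (a)*(a^2 + 6*a + 9) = a*(a + 3)*(a + 3)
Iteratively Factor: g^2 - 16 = (g - 4)*(g + 4)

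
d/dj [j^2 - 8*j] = 2*j - 8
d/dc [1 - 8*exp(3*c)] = -24*exp(3*c)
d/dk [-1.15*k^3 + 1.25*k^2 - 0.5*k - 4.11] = -3.45*k^2 + 2.5*k - 0.5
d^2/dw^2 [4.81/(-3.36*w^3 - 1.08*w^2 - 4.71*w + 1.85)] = ((96.9696*w + 10.3896)*(3.36*w^3 + 1.08*w^2 + 4.71*w - 1.85) - 4.81*(10.08*w^2 + 2.16*w + 4.71)*(20.16*w^2 + 4.32*w + 9.42))/(3.36*w^3 + 1.08*w^2 + 4.71*w - 1.85)^3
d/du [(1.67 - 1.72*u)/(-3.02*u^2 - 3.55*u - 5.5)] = (-5.1944*u^2 + 10.0868*u + 15.3885)/(9.1204*u^4 + 21.442*u^3 + 45.8225*u^2 + 39.05*u + 30.25)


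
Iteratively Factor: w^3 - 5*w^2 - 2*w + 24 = (w + 2)*(w^2 - 7*w + 12) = (w - 3)*(w + 2)*(w - 4)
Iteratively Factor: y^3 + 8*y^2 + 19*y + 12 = (y + 1)*(y^2 + 7*y + 12) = (y + 1)*(y + 4)*(y + 3)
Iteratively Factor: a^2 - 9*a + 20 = (a - 5)*(a - 4)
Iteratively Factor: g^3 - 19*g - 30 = (g + 2)*(g^2 - 2*g - 15) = (g - 5)*(g + 2)*(g + 3)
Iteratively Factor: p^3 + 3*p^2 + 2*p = (p + 2)*(p^2 + p) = p*(p + 2)*(p + 1)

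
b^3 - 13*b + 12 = (b - 3)*(b - 1)*(b + 4)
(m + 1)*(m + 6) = m^2 + 7*m + 6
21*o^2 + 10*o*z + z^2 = (3*o + z)*(7*o + z)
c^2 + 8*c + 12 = (c + 2)*(c + 6)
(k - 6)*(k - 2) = k^2 - 8*k + 12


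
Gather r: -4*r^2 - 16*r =-4*r^2 - 16*r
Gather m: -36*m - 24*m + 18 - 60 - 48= -60*m - 90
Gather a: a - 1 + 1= a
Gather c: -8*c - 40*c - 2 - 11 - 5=-48*c - 18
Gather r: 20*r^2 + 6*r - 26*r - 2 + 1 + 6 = 20*r^2 - 20*r + 5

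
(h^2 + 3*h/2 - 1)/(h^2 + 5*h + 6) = (h - 1/2)/(h + 3)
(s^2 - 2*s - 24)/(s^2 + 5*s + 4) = (s - 6)/(s + 1)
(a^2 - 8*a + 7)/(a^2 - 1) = (a - 7)/(a + 1)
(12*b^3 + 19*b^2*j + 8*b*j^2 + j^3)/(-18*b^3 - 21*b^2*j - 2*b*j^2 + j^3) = (-4*b - j)/(6*b - j)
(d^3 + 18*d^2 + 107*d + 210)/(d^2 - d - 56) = (d^2 + 11*d + 30)/(d - 8)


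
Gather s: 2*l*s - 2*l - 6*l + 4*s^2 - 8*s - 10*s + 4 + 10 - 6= -8*l + 4*s^2 + s*(2*l - 18) + 8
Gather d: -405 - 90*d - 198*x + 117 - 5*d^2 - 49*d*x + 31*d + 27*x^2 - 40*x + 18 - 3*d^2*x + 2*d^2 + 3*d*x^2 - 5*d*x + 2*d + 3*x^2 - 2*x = d^2*(-3*x - 3) + d*(3*x^2 - 54*x - 57) + 30*x^2 - 240*x - 270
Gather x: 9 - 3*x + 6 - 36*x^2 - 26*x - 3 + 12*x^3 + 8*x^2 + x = 12*x^3 - 28*x^2 - 28*x + 12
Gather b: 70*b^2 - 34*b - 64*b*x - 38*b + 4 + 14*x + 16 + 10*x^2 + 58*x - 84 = 70*b^2 + b*(-64*x - 72) + 10*x^2 + 72*x - 64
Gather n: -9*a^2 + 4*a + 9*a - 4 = -9*a^2 + 13*a - 4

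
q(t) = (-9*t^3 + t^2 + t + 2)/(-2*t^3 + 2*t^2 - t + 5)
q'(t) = (-27*t^2 + 2*t + 1)/(-2*t^3 + 2*t^2 - t + 5) + (6*t^2 - 4*t + 1)*(-9*t^3 + t^2 + t + 2)/(-2*t^3 + 2*t^2 - t + 5)^2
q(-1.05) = 1.18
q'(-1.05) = -1.60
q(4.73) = 5.54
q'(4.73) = -0.31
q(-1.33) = 1.62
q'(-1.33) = -1.51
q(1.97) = 13.55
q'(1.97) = -27.21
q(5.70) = 5.31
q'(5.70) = -0.18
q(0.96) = -0.99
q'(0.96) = -5.99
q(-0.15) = 0.37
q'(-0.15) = 0.14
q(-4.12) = 3.52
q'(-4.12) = -0.25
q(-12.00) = 4.17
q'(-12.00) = -0.03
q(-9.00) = 4.06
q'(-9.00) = -0.05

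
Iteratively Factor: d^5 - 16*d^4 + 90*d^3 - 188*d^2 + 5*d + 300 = (d - 3)*(d^4 - 13*d^3 + 51*d^2 - 35*d - 100) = (d - 3)*(d + 1)*(d^3 - 14*d^2 + 65*d - 100) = (d - 4)*(d - 3)*(d + 1)*(d^2 - 10*d + 25) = (d - 5)*(d - 4)*(d - 3)*(d + 1)*(d - 5)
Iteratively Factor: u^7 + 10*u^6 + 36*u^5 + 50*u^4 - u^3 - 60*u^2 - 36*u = (u + 2)*(u^6 + 8*u^5 + 20*u^4 + 10*u^3 - 21*u^2 - 18*u) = (u + 2)^2*(u^5 + 6*u^4 + 8*u^3 - 6*u^2 - 9*u) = (u + 1)*(u + 2)^2*(u^4 + 5*u^3 + 3*u^2 - 9*u) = u*(u + 1)*(u + 2)^2*(u^3 + 5*u^2 + 3*u - 9) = u*(u + 1)*(u + 2)^2*(u + 3)*(u^2 + 2*u - 3) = u*(u - 1)*(u + 1)*(u + 2)^2*(u + 3)*(u + 3)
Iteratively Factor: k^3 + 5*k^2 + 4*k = (k)*(k^2 + 5*k + 4) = k*(k + 1)*(k + 4)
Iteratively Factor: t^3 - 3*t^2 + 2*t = (t)*(t^2 - 3*t + 2) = t*(t - 2)*(t - 1)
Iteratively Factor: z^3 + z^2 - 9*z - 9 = (z - 3)*(z^2 + 4*z + 3) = (z - 3)*(z + 1)*(z + 3)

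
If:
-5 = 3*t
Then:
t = -5/3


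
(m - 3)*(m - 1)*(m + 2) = m^3 - 2*m^2 - 5*m + 6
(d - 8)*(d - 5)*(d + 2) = d^3 - 11*d^2 + 14*d + 80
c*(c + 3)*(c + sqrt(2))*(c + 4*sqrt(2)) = c^4 + 3*c^3 + 5*sqrt(2)*c^3 + 8*c^2 + 15*sqrt(2)*c^2 + 24*c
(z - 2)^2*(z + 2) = z^3 - 2*z^2 - 4*z + 8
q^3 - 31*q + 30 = (q - 5)*(q - 1)*(q + 6)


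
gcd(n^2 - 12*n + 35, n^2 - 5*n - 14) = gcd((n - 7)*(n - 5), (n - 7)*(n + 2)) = n - 7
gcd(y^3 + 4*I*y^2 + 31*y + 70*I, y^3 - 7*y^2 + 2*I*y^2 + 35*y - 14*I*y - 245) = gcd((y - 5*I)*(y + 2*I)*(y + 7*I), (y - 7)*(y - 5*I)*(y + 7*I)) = y^2 + 2*I*y + 35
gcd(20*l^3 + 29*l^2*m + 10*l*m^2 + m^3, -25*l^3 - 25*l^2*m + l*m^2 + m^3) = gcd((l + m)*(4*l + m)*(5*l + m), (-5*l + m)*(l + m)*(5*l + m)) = 5*l^2 + 6*l*m + m^2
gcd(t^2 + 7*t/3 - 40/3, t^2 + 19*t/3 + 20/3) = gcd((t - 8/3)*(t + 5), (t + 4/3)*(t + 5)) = t + 5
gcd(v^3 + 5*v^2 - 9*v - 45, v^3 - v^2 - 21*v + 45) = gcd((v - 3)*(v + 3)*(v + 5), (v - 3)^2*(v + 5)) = v^2 + 2*v - 15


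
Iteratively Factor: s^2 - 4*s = (s - 4)*(s)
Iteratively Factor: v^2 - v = (v)*(v - 1)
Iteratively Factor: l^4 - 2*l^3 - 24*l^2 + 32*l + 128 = (l + 4)*(l^3 - 6*l^2 + 32) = (l + 2)*(l + 4)*(l^2 - 8*l + 16) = (l - 4)*(l + 2)*(l + 4)*(l - 4)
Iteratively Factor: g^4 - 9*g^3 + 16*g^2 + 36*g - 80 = (g - 5)*(g^3 - 4*g^2 - 4*g + 16) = (g - 5)*(g + 2)*(g^2 - 6*g + 8) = (g - 5)*(g - 4)*(g + 2)*(g - 2)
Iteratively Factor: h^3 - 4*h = (h)*(h^2 - 4) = h*(h - 2)*(h + 2)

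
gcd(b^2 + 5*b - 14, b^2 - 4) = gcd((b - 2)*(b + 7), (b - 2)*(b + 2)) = b - 2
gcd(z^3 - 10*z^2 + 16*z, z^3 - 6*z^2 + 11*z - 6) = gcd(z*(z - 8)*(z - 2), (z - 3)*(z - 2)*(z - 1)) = z - 2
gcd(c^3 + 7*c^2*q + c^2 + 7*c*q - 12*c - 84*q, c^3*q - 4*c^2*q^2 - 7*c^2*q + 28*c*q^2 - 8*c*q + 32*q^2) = 1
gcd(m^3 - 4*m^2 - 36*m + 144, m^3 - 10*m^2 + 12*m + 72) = m - 6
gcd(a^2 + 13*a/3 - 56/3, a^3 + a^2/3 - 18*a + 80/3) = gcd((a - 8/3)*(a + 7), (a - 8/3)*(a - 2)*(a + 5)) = a - 8/3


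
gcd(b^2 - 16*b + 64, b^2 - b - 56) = b - 8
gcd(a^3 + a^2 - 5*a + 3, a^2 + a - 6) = a + 3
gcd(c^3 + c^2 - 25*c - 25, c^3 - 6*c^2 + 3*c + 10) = c^2 - 4*c - 5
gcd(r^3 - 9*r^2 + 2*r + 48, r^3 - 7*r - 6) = r^2 - r - 6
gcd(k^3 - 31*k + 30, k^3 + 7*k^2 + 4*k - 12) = k^2 + 5*k - 6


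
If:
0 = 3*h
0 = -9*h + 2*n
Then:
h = 0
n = 0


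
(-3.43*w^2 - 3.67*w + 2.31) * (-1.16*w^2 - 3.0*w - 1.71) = 3.9788*w^4 + 14.5472*w^3 + 14.1957*w^2 - 0.6543*w - 3.9501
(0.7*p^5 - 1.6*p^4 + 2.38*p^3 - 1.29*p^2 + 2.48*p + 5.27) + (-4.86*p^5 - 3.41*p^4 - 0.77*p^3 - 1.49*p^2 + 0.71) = -4.16*p^5 - 5.01*p^4 + 1.61*p^3 - 2.78*p^2 + 2.48*p + 5.98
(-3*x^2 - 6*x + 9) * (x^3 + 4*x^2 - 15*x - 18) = -3*x^5 - 18*x^4 + 30*x^3 + 180*x^2 - 27*x - 162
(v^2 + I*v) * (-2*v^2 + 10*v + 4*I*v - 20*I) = -2*v^4 + 10*v^3 + 2*I*v^3 - 4*v^2 - 10*I*v^2 + 20*v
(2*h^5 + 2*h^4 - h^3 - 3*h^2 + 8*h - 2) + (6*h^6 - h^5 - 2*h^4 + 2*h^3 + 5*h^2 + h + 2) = 6*h^6 + h^5 + h^3 + 2*h^2 + 9*h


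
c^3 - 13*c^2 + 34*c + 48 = (c - 8)*(c - 6)*(c + 1)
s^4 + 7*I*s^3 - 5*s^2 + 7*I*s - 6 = (s - I)*(s + I)^2*(s + 6*I)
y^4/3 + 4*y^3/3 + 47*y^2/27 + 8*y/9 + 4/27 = (y/3 + 1/3)*(y + 1/3)*(y + 2/3)*(y + 2)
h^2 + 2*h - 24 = (h - 4)*(h + 6)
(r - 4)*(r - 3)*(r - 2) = r^3 - 9*r^2 + 26*r - 24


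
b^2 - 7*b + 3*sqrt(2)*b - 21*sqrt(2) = (b - 7)*(b + 3*sqrt(2))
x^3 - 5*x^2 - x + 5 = (x - 5)*(x - 1)*(x + 1)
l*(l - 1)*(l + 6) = l^3 + 5*l^2 - 6*l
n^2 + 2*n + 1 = (n + 1)^2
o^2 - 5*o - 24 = (o - 8)*(o + 3)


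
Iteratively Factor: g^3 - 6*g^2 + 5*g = (g - 1)*(g^2 - 5*g) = g*(g - 1)*(g - 5)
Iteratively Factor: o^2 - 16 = (o - 4)*(o + 4)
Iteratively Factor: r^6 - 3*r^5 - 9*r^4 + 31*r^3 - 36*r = (r - 2)*(r^5 - r^4 - 11*r^3 + 9*r^2 + 18*r) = (r - 2)*(r + 3)*(r^4 - 4*r^3 + r^2 + 6*r) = (r - 3)*(r - 2)*(r + 3)*(r^3 - r^2 - 2*r) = r*(r - 3)*(r - 2)*(r + 3)*(r^2 - r - 2) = r*(r - 3)*(r - 2)^2*(r + 3)*(r + 1)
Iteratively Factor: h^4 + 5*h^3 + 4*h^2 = (h + 1)*(h^3 + 4*h^2) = (h + 1)*(h + 4)*(h^2) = h*(h + 1)*(h + 4)*(h)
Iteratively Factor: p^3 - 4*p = (p - 2)*(p^2 + 2*p) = (p - 2)*(p + 2)*(p)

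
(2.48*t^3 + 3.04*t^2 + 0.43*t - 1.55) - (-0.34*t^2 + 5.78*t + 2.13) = 2.48*t^3 + 3.38*t^2 - 5.35*t - 3.68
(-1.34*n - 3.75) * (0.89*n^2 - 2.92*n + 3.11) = -1.1926*n^3 + 0.5753*n^2 + 6.7826*n - 11.6625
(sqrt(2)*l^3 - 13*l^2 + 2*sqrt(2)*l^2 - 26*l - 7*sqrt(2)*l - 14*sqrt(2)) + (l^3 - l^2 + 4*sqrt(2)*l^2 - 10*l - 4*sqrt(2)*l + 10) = l^3 + sqrt(2)*l^3 - 14*l^2 + 6*sqrt(2)*l^2 - 36*l - 11*sqrt(2)*l - 14*sqrt(2) + 10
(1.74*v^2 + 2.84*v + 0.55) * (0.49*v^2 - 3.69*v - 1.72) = 0.8526*v^4 - 5.029*v^3 - 13.2029*v^2 - 6.9143*v - 0.946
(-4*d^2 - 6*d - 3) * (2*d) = -8*d^3 - 12*d^2 - 6*d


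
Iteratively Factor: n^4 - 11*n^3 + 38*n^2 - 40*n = (n)*(n^3 - 11*n^2 + 38*n - 40) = n*(n - 2)*(n^2 - 9*n + 20) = n*(n - 4)*(n - 2)*(n - 5)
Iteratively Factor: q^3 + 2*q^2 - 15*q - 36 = (q - 4)*(q^2 + 6*q + 9) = (q - 4)*(q + 3)*(q + 3)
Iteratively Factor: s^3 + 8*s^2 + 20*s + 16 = (s + 4)*(s^2 + 4*s + 4) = (s + 2)*(s + 4)*(s + 2)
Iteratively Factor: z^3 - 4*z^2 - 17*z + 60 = (z - 5)*(z^2 + z - 12) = (z - 5)*(z - 3)*(z + 4)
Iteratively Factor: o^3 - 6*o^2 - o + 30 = (o - 5)*(o^2 - o - 6) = (o - 5)*(o - 3)*(o + 2)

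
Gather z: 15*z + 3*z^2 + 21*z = 3*z^2 + 36*z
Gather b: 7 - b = 7 - b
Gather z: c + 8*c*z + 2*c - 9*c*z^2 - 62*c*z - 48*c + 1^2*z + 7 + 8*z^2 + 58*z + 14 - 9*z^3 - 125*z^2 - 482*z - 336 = -45*c - 9*z^3 + z^2*(-9*c - 117) + z*(-54*c - 423) - 315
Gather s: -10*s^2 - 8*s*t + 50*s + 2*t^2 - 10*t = -10*s^2 + s*(50 - 8*t) + 2*t^2 - 10*t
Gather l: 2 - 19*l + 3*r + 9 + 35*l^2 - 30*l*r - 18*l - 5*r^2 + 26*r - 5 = 35*l^2 + l*(-30*r - 37) - 5*r^2 + 29*r + 6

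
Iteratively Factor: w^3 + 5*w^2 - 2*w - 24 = (w + 3)*(w^2 + 2*w - 8) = (w - 2)*(w + 3)*(w + 4)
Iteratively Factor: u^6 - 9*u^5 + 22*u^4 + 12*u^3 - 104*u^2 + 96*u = (u + 2)*(u^5 - 11*u^4 + 44*u^3 - 76*u^2 + 48*u) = (u - 4)*(u + 2)*(u^4 - 7*u^3 + 16*u^2 - 12*u) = (u - 4)*(u - 2)*(u + 2)*(u^3 - 5*u^2 + 6*u) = (u - 4)*(u - 3)*(u - 2)*(u + 2)*(u^2 - 2*u) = (u - 4)*(u - 3)*(u - 2)^2*(u + 2)*(u)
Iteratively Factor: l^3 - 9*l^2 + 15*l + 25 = (l - 5)*(l^2 - 4*l - 5) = (l - 5)^2*(l + 1)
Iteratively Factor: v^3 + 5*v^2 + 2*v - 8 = (v + 2)*(v^2 + 3*v - 4) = (v - 1)*(v + 2)*(v + 4)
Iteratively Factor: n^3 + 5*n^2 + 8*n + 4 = (n + 1)*(n^2 + 4*n + 4) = (n + 1)*(n + 2)*(n + 2)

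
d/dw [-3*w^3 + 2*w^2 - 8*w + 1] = -9*w^2 + 4*w - 8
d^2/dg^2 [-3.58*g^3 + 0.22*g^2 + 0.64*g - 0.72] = 0.44 - 21.48*g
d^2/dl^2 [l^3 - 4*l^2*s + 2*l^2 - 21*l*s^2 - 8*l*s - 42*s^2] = 6*l - 8*s + 4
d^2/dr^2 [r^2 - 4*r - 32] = 2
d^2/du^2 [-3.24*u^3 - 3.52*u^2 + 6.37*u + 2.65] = -19.44*u - 7.04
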